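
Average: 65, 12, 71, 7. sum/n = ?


Sum = 65 + 12 + 71 + 7 = 155
n = 4
Mean = 155/4 = 38.7500

Mean = 38.7500


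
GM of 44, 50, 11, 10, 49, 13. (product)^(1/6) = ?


Product = 44 × 50 × 11 × 10 × 49 × 13 = 154154000
GM = 154154000^(1/6) = 23.1558

GM = 23.1558


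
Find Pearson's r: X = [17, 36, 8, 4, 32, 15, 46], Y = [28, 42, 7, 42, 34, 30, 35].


Mean X = 22.5714, Mean Y = 31.1429
SD X = 14.460361, SD Y = 11.037968
Cov = 62.775510
r = 62.775510/(14.460361*11.037968) = 0.3933

r = 0.3933


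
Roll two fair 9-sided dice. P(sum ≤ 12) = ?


Total outcomes = 9×9 = 81
Favorable (sum ≤ 12): 60
P = 60/81 = 0.7407

P = 0.7407


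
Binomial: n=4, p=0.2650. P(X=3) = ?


C(4,3) = 4
p^3 = 0.018610
(1-p)^1 = 0.735000
P = 4 * 0.018610 * 0.735000 = 0.0547

P(X=3) = 0.0547


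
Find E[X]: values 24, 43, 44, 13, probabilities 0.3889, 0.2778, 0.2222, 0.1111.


E[X] = 24*0.3889 + 43*0.2778 + 44*0.2222 + 13*0.1111
= 9.3336 + 11.9454 + 9.7768 + 1.4443
= 32.5001

E[X] = 32.5001


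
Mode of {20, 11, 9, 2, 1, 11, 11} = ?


Frequencies: 1:1, 2:1, 9:1, 11:3, 20:1
Max frequency = 3
Mode = 11

Mode = 11


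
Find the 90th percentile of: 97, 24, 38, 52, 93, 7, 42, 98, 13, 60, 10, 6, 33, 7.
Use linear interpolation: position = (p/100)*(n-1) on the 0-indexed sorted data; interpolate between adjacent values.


Sorted: 6, 7, 7, 10, 13, 24, 33, 38, 42, 52, 60, 93, 97, 98
n = 14
Index = 90/100 * 13 = 11.7000
Lower = data[11] = 93, Upper = data[12] = 97
P90 = 93 + 0.7000*(4) = 95.8000

P90 = 95.8000


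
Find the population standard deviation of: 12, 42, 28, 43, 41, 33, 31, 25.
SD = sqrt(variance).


Mean = 31.8750
Variance = 96.1094
SD = sqrt(96.1094) = 9.8035

SD = 9.8035


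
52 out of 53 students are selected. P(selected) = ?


P = 52/53 = 0.9811

P = 0.9811


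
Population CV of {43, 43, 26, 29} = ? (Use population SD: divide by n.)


Mean = 35.2500
SD = 7.8222
CV = (7.8222/35.2500)*100 = 22.1908%

CV = 22.1908%


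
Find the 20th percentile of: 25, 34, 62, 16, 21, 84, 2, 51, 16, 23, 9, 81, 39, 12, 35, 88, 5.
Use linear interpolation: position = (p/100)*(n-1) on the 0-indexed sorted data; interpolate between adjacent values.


Sorted: 2, 5, 9, 12, 16, 16, 21, 23, 25, 34, 35, 39, 51, 62, 81, 84, 88
n = 17
Index = 20/100 * 16 = 3.2000
Lower = data[3] = 12, Upper = data[4] = 16
P20 = 12 + 0.2000*(4) = 12.8000

P20 = 12.8000


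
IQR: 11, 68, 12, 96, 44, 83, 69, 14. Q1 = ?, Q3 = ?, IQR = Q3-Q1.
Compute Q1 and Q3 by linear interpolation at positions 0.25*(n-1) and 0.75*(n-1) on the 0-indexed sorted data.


Sorted: 11, 12, 14, 44, 68, 69, 83, 96
Q1 (25th %ile) = 13.5000
Q3 (75th %ile) = 72.5000
IQR = 72.5000 - 13.5000 = 59.0000

IQR = 59.0000


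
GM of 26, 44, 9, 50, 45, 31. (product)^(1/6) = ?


Product = 26 × 44 × 9 × 50 × 45 × 31 = 718146000
GM = 718146000^(1/6) = 29.9251

GM = 29.9251


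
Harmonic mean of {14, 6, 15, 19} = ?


Sum of reciprocals = 1/14 + 1/6 + 1/15 + 1/19 = 0.357393
HM = 4/0.357393 = 11.1921

HM = 11.1921


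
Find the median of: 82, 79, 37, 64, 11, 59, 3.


Sorted: 3, 11, 37, 59, 64, 79, 82
n = 7 (odd)
Middle value = 59

Median = 59


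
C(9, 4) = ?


C(9,4) = 9!/(4! × 5!)
= 362880/(24 × 120)
= 126

C(9,4) = 126


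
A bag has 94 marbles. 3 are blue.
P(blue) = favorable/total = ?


P = 3/94 = 0.0319

P = 0.0319


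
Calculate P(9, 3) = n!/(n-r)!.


P(9,3) = 9!/6!
= 362880/720
= 504

P(9,3) = 504


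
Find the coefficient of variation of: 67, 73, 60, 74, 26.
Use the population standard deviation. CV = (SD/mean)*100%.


Mean = 60.0000
SD = 17.7200
CV = (17.7200/60.0000)*100 = 29.5334%

CV = 29.5334%


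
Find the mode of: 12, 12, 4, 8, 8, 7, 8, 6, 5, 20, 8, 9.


Frequencies: 4:1, 5:1, 6:1, 7:1, 8:4, 9:1, 12:2, 20:1
Max frequency = 4
Mode = 8

Mode = 8


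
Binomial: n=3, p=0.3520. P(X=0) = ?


C(3,0) = 1
p^0 = 1.000000
(1-p)^3 = 0.272098
P = 1 * 1.000000 * 0.272098 = 0.2721

P(X=0) = 0.2721


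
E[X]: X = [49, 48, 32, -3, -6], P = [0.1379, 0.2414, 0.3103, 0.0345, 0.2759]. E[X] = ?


E[X] = 49*0.1379 + 48*0.2414 + 32*0.3103 - 3*0.0345 - 6*0.2759
= 6.7571 + 11.5872 + 9.9296 - 0.1035 - 1.6554
= 26.5150

E[X] = 26.5150


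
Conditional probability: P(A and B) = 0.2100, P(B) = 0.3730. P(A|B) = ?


P(A|B) = 0.2100/0.3730 = 0.5630

P(A|B) = 0.5630


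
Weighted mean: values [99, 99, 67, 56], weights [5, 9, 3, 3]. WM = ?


Numerator = 99*5 + 99*9 + 67*3 + 56*3 = 1755
Denominator = 5 + 9 + 3 + 3 = 20
WM = 1755/20 = 87.7500

WM = 87.7500


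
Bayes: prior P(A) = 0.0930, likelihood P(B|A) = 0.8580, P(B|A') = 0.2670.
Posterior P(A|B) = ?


P(B) = P(B|A)*P(A) + P(B|A')*P(A')
= 0.8580*0.0930 + 0.2670*0.9070
= 0.079794 + 0.242169 = 0.321963
P(A|B) = 0.079794/0.321963 = 0.2478

P(A|B) = 0.2478


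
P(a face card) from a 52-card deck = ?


12 face cards in 52 cards
P = 12/52 = 0.2308

P = 0.2308


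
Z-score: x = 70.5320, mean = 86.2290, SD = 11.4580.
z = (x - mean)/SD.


z = (70.5320 - 86.2290)/11.4580
= -15.6970/11.4580
= -1.3700

z = -1.3700


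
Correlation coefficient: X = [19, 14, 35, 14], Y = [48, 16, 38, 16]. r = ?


Mean X = 20.5000, Mean Y = 29.5000
SD X = 8.616844, SD Y = 13.955286
Cov = 67.750000
r = 67.750000/(8.616844*13.955286) = 0.5634

r = 0.5634


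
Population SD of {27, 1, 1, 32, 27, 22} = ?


Mean = 18.3333
Variance = 158.5556
SD = sqrt(158.5556) = 12.5919

SD = 12.5919


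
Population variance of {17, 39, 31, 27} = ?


Mean = 28.5000
Squared deviations: 132.2500, 110.2500, 6.2500, 2.2500
Sum = 251.0000
Variance = 251.0000/4 = 62.7500

Variance = 62.7500


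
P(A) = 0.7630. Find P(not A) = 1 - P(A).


P(not A) = 1 - 0.7630 = 0.2370

P(not A) = 0.2370


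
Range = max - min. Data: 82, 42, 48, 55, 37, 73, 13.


Max = 82, Min = 13
Range = 82 - 13 = 69

Range = 69


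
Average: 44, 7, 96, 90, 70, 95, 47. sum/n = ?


Sum = 44 + 7 + 96 + 90 + 70 + 95 + 47 = 449
n = 7
Mean = 449/7 = 64.1429

Mean = 64.1429


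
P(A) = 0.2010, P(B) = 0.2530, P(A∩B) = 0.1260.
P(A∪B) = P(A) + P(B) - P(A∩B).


P(A∪B) = 0.2010 + 0.2530 - 0.1260
= 0.4540 - 0.1260
= 0.3280

P(A∪B) = 0.3280


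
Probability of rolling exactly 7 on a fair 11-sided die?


Favorable outcomes (roll = 7): 1
Total outcomes = 11
P = 1/11 = 0.0909

P = 0.0909


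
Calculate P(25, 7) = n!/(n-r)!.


P(25,7) = 25!/18!
= 15511210043330985984000000/6402373705728000
= 2422728000

P(25,7) = 2422728000


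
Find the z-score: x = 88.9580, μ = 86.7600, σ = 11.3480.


z = (88.9580 - 86.7600)/11.3480
= 2.1980/11.3480
= 0.1937

z = 0.1937


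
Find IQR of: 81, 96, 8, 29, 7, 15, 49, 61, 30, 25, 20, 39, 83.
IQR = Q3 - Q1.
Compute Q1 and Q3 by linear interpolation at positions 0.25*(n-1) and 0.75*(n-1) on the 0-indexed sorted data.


Sorted: 7, 8, 15, 20, 25, 29, 30, 39, 49, 61, 81, 83, 96
Q1 (25th %ile) = 20.0000
Q3 (75th %ile) = 61.0000
IQR = 61.0000 - 20.0000 = 41.0000

IQR = 41.0000


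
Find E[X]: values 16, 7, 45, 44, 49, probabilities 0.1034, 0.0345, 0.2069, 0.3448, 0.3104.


E[X] = 16*0.1034 + 7*0.0345 + 45*0.2069 + 44*0.3448 + 49*0.3104
= 1.6544 + 0.2415 + 9.3105 + 15.1712 + 15.2096
= 41.5872

E[X] = 41.5872


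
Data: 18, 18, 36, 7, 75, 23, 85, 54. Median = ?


Sorted: 7, 18, 18, 23, 36, 54, 75, 85
n = 8 (even)
Middle values: 23 and 36
Median = (23+36)/2 = 29.5000

Median = 29.5000


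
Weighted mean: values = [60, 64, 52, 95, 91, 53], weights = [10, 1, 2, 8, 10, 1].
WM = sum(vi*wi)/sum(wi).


Numerator = 60*10 + 64*1 + 52*2 + 95*8 + 91*10 + 53*1 = 2491
Denominator = 10 + 1 + 2 + 8 + 10 + 1 = 32
WM = 2491/32 = 77.8438

WM = 77.8438


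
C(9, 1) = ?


C(9,1) = 9!/(1! × 8!)
= 362880/(1 × 40320)
= 9

C(9,1) = 9


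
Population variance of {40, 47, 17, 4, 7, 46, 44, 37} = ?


Mean = 30.2500
Squared deviations: 95.0625, 280.5625, 175.5625, 689.0625, 540.5625, 248.0625, 189.0625, 45.5625
Sum = 2263.5000
Variance = 2263.5000/8 = 282.9375

Variance = 282.9375


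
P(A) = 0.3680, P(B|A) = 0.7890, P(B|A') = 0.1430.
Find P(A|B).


P(B) = P(B|A)*P(A) + P(B|A')*P(A')
= 0.7890*0.3680 + 0.1430*0.6320
= 0.290352 + 0.090376 = 0.380728
P(A|B) = 0.290352/0.380728 = 0.7626

P(A|B) = 0.7626


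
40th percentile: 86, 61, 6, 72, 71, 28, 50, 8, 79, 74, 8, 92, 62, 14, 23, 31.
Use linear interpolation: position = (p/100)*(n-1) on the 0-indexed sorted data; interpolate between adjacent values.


Sorted: 6, 8, 8, 14, 23, 28, 31, 50, 61, 62, 71, 72, 74, 79, 86, 92
n = 16
Index = 40/100 * 15 = 6.0000
Lower = data[6] = 31, Upper = data[7] = 50
P40 = 31 + 0*(19) = 31.0000

P40 = 31.0000


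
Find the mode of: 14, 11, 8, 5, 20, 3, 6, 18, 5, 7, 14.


Frequencies: 3:1, 5:2, 6:1, 7:1, 8:1, 11:1, 14:2, 18:1, 20:1
Max frequency = 2
Mode = 5, 14

Mode = 5, 14


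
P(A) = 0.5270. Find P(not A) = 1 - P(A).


P(not A) = 1 - 0.5270 = 0.4730

P(not A) = 0.4730


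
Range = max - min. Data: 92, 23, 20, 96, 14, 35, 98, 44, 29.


Max = 98, Min = 14
Range = 98 - 14 = 84

Range = 84


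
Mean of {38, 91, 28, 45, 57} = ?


Sum = 38 + 91 + 28 + 45 + 57 = 259
n = 5
Mean = 259/5 = 51.8000

Mean = 51.8000


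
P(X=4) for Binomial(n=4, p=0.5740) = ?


C(4,4) = 1
p^4 = 0.108554
(1-p)^0 = 1.000000
P = 1 * 0.108554 * 1.000000 = 0.1086

P(X=4) = 0.1086


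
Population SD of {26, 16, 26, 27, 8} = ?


Mean = 20.6000
Variance = 55.8400
SD = sqrt(55.8400) = 7.4726

SD = 7.4726


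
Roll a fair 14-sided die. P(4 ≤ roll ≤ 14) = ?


Favorable outcomes (4 ≤ roll ≤ 14): 11
Total outcomes = 14
P = 11/14 = 0.7857

P = 0.7857


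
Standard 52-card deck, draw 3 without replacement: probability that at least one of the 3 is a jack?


P(at least one) = 1 - P(none)
P(none) = (48/52) × (47/51) × (46/50) = 0.782624
P(at least one) = 1 - 0.782624 = 0.2174

P = 0.2174


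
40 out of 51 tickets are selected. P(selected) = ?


P = 40/51 = 0.7843

P = 0.7843


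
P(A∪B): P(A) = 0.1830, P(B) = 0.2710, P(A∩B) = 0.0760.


P(A∪B) = 0.1830 + 0.2710 - 0.0760
= 0.4540 - 0.0760
= 0.3780

P(A∪B) = 0.3780


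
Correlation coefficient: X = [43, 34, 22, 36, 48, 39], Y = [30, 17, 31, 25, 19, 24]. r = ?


Mean X = 37.0000, Mean Y = 24.3333
SD X = 8.124038, SD Y = 5.153208
Cov = -17.333333
r = -17.333333/(8.124038*5.153208) = -0.4140

r = -0.4140


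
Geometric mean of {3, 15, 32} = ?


Product = 3 × 15 × 32 = 1440
GM = 1440^(1/3) = 11.2924

GM = 11.2924


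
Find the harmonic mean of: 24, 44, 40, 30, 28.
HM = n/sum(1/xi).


Sum of reciprocals = 1/24 + 1/44 + 1/40 + 1/30 + 1/28 = 0.158442
HM = 5/0.158442 = 31.5574

HM = 31.5574


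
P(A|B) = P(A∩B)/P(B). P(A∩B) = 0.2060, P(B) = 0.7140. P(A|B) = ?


P(A|B) = 0.2060/0.7140 = 0.2885

P(A|B) = 0.2885


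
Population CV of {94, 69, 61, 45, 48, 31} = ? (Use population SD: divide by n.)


Mean = 58.0000
SD = 20.0998
CV = (20.0998/58.0000)*100 = 34.6547%

CV = 34.6547%


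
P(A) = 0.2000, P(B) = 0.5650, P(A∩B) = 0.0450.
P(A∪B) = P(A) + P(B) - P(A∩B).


P(A∪B) = 0.2000 + 0.5650 - 0.0450
= 0.7650 - 0.0450
= 0.7200

P(A∪B) = 0.7200


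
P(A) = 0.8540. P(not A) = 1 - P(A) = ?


P(not A) = 1 - 0.8540 = 0.1460

P(not A) = 0.1460


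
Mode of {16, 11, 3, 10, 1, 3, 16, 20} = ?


Frequencies: 1:1, 3:2, 10:1, 11:1, 16:2, 20:1
Max frequency = 2
Mode = 3, 16

Mode = 3, 16


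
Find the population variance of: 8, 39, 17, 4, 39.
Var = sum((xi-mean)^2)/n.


Mean = 21.4000
Squared deviations: 179.5600, 309.7600, 19.3600, 302.7600, 309.7600
Sum = 1121.2000
Variance = 1121.2000/5 = 224.2400

Variance = 224.2400


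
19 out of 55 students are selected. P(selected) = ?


P = 19/55 = 0.3455

P = 0.3455


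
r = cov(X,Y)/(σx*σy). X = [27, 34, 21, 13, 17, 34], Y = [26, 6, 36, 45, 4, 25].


Mean X = 24.3333, Mean Y = 23.6667
SD X = 8.034647, SD Y = 14.794894
Cov = -48.388889
r = -48.388889/(8.034647*14.794894) = -0.4071

r = -0.4071


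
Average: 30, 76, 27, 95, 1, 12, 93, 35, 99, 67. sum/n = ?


Sum = 30 + 76 + 27 + 95 + 1 + 12 + 93 + 35 + 99 + 67 = 535
n = 10
Mean = 535/10 = 53.5000

Mean = 53.5000


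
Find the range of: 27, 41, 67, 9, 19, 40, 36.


Max = 67, Min = 9
Range = 67 - 9 = 58

Range = 58


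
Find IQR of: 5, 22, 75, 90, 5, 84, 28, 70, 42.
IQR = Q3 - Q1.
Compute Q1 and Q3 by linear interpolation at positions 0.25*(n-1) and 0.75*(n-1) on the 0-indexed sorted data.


Sorted: 5, 5, 22, 28, 42, 70, 75, 84, 90
Q1 (25th %ile) = 22.0000
Q3 (75th %ile) = 75.0000
IQR = 75.0000 - 22.0000 = 53.0000

IQR = 53.0000


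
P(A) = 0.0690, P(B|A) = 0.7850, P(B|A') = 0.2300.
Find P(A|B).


P(B) = P(B|A)*P(A) + P(B|A')*P(A')
= 0.7850*0.0690 + 0.2300*0.9310
= 0.054165 + 0.214130 = 0.268295
P(A|B) = 0.054165/0.268295 = 0.2019

P(A|B) = 0.2019


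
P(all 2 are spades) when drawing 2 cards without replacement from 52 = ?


P(all spades) = (13/52) × (12/51)
= 0.0588

P = 0.0588


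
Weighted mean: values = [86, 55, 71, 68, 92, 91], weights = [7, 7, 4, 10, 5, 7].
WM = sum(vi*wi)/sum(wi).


Numerator = 86*7 + 55*7 + 71*4 + 68*10 + 92*5 + 91*7 = 3048
Denominator = 7 + 7 + 4 + 10 + 5 + 7 = 40
WM = 3048/40 = 76.2000

WM = 76.2000


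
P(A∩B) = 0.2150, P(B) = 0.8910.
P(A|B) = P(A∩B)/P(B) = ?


P(A|B) = 0.2150/0.8910 = 0.2413

P(A|B) = 0.2413


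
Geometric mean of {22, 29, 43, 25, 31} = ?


Product = 22 × 29 × 43 × 25 × 31 = 21261350
GM = 21261350^(1/5) = 29.2091

GM = 29.2091


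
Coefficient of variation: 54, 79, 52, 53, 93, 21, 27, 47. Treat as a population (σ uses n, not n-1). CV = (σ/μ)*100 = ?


Mean = 53.2500
SD = 22.3984
CV = (22.3984/53.2500)*100 = 42.0627%

CV = 42.0627%


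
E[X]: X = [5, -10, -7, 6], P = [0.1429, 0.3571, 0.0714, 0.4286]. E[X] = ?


E[X] = 5*0.1429 - 10*0.3571 - 7*0.0714 + 6*0.4286
= 0.7145 - 3.5710 - 0.4998 + 2.5716
= -0.7847

E[X] = -0.7847


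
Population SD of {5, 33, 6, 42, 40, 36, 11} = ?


Mean = 24.7143
Variance = 236.4898
SD = sqrt(236.4898) = 15.3782

SD = 15.3782


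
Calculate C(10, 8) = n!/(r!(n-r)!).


C(10,8) = 10!/(8! × 2!)
= 3628800/(40320 × 2)
= 45

C(10,8) = 45


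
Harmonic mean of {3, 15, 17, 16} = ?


Sum of reciprocals = 1/3 + 1/15 + 1/17 + 1/16 = 0.521324
HM = 4/0.521324 = 7.6728

HM = 7.6728


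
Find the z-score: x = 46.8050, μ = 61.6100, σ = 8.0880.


z = (46.8050 - 61.6100)/8.0880
= -14.8050/8.0880
= -1.8305

z = -1.8305


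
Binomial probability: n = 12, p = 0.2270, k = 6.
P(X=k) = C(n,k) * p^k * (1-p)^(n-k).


C(12,6) = 924
p^6 = 0.000137
(1-p)^6 = 0.213342
P = 924 * 0.000137 * 0.213342 = 0.0270

P(X=6) = 0.0270


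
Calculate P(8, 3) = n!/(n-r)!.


P(8,3) = 8!/5!
= 40320/120
= 336

P(8,3) = 336


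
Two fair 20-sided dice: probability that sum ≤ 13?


Total outcomes = 20×20 = 400
Favorable (sum ≤ 13): 78
P = 78/400 = 0.1950

P = 0.1950


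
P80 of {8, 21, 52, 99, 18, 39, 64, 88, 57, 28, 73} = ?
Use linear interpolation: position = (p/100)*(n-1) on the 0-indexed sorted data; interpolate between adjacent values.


Sorted: 8, 18, 21, 28, 39, 52, 57, 64, 73, 88, 99
n = 11
Index = 80/100 * 10 = 8.0000
Lower = data[8] = 73, Upper = data[9] = 88
P80 = 73 + 0*(15) = 73.0000

P80 = 73.0000


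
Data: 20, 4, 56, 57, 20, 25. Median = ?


Sorted: 4, 20, 20, 25, 56, 57
n = 6 (even)
Middle values: 20 and 25
Median = (20+25)/2 = 22.5000

Median = 22.5000


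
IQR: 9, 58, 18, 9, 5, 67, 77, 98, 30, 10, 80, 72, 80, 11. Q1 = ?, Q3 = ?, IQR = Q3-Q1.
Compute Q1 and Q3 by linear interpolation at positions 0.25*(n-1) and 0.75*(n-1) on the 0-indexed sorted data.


Sorted: 5, 9, 9, 10, 11, 18, 30, 58, 67, 72, 77, 80, 80, 98
Q1 (25th %ile) = 10.2500
Q3 (75th %ile) = 75.7500
IQR = 75.7500 - 10.2500 = 65.5000

IQR = 65.5000


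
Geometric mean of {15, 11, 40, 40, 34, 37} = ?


Product = 15 × 11 × 40 × 40 × 34 × 37 = 332112000
GM = 332112000^(1/6) = 26.3156

GM = 26.3156


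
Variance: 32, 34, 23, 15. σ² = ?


Mean = 26.0000
Squared deviations: 36.0000, 64.0000, 9.0000, 121.0000
Sum = 230.0000
Variance = 230.0000/4 = 57.5000

Variance = 57.5000


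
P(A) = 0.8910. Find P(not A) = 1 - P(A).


P(not A) = 1 - 0.8910 = 0.1090

P(not A) = 0.1090


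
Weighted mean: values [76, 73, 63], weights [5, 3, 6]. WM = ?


Numerator = 76*5 + 73*3 + 63*6 = 977
Denominator = 5 + 3 + 6 = 14
WM = 977/14 = 69.7857

WM = 69.7857


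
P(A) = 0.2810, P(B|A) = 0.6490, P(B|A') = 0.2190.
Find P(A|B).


P(B) = P(B|A)*P(A) + P(B|A')*P(A')
= 0.6490*0.2810 + 0.2190*0.7190
= 0.182369 + 0.157461 = 0.339830
P(A|B) = 0.182369/0.339830 = 0.5366

P(A|B) = 0.5366


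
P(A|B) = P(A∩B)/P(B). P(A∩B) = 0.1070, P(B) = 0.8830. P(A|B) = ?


P(A|B) = 0.1070/0.8830 = 0.1212

P(A|B) = 0.1212


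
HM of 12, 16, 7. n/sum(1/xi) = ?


Sum of reciprocals = 1/12 + 1/16 + 1/7 = 0.288690
HM = 3/0.288690 = 10.3918

HM = 10.3918


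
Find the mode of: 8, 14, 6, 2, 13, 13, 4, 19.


Frequencies: 2:1, 4:1, 6:1, 8:1, 13:2, 14:1, 19:1
Max frequency = 2
Mode = 13

Mode = 13


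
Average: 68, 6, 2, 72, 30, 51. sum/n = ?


Sum = 68 + 6 + 2 + 72 + 30 + 51 = 229
n = 6
Mean = 229/6 = 38.1667

Mean = 38.1667


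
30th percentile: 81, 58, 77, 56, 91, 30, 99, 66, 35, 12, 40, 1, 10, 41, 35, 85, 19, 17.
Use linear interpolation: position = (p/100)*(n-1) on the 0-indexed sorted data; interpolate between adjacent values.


Sorted: 1, 10, 12, 17, 19, 30, 35, 35, 40, 41, 56, 58, 66, 77, 81, 85, 91, 99
n = 18
Index = 30/100 * 17 = 5.1000
Lower = data[5] = 30, Upper = data[6] = 35
P30 = 30 + 0.1000*(5) = 30.5000

P30 = 30.5000


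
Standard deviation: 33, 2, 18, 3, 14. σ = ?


Mean = 14.0000
Variance = 128.4000
SD = sqrt(128.4000) = 11.3314

SD = 11.3314


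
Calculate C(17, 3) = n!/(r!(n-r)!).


C(17,3) = 17!/(3! × 14!)
= 355687428096000/(6 × 87178291200)
= 680

C(17,3) = 680


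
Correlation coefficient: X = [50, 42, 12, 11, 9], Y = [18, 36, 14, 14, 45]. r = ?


Mean X = 24.8000, Mean Y = 25.4000
SD X = 17.520274, SD Y = 12.737347
Cov = -2.120000
r = -2.120000/(17.520274*12.737347) = -0.0095

r = -0.0095


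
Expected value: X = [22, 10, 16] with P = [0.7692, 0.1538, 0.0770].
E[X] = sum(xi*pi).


E[X] = 22*0.7692 + 10*0.1538 + 16*0.0770
= 16.9224 + 1.5380 + 1.2320
= 19.6924

E[X] = 19.6924


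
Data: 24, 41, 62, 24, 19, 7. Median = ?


Sorted: 7, 19, 24, 24, 41, 62
n = 6 (even)
Middle values: 24 and 24
Median = (24+24)/2 = 24.0000

Median = 24.0000


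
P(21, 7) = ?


P(21,7) = 21!/14!
= 51090942171709440000/87178291200
= 586051200

P(21,7) = 586051200


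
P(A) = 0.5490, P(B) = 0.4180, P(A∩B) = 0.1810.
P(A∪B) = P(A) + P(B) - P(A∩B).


P(A∪B) = 0.5490 + 0.4180 - 0.1810
= 0.9670 - 0.1810
= 0.7860

P(A∪B) = 0.7860


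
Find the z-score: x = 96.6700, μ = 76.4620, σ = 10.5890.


z = (96.6700 - 76.4620)/10.5890
= 20.2080/10.5890
= 1.9084

z = 1.9084


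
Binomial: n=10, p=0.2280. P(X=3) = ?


C(10,3) = 120
p^3 = 0.011852
(1-p)^7 = 0.163426
P = 120 * 0.011852 * 0.163426 = 0.2324

P(X=3) = 0.2324


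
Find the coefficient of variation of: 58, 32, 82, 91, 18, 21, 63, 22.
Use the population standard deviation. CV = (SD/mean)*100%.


Mean = 48.3750
SD = 27.1336
CV = (27.1336/48.3750)*100 = 56.0902%

CV = 56.0902%


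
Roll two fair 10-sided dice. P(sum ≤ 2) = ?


Total outcomes = 10×10 = 100
Favorable (sum ≤ 2): 1
P = 1/100 = 0.0100

P = 0.0100


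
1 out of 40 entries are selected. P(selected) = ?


P = 1/40 = 0.0250

P = 0.0250


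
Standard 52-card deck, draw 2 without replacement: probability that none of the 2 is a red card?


P(no red cards) = (26/52) × (25/51)
= 0.2451

P = 0.2451


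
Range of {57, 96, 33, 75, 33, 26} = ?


Max = 96, Min = 26
Range = 96 - 26 = 70

Range = 70


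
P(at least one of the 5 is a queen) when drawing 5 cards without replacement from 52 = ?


P(at least one) = 1 - P(none)
P(none) = (48/52) × (47/51) × (46/50) × (45/49) × (44/48) = 0.658842
P(at least one) = 1 - 0.658842 = 0.3412

P = 0.3412


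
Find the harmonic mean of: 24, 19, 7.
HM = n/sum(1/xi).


Sum of reciprocals = 1/24 + 1/19 + 1/7 = 0.237155
HM = 3/0.237155 = 12.6499

HM = 12.6499


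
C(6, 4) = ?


C(6,4) = 6!/(4! × 2!)
= 720/(24 × 2)
= 15

C(6,4) = 15


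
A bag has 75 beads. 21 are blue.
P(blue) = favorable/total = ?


P = 21/75 = 0.2800

P = 0.2800


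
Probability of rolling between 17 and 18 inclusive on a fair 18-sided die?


Favorable outcomes (17 ≤ roll ≤ 18): 2
Total outcomes = 18
P = 2/18 = 0.1111

P = 0.1111


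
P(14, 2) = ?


P(14,2) = 14!/12!
= 87178291200/479001600
= 182

P(14,2) = 182


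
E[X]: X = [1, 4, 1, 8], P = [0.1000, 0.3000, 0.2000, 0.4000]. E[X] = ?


E[X] = 1*0.1000 + 4*0.3000 + 1*0.2000 + 8*0.4000
= 0.1000 + 1.2000 + 0.2000 + 3.2000
= 4.7000

E[X] = 4.7000


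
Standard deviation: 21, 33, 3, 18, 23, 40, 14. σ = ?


Mean = 21.7143
Variance = 126.7755
SD = sqrt(126.7755) = 11.2595

SD = 11.2595


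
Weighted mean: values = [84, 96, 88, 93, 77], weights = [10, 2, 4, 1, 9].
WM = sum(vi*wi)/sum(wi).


Numerator = 84*10 + 96*2 + 88*4 + 93*1 + 77*9 = 2170
Denominator = 10 + 2 + 4 + 1 + 9 = 26
WM = 2170/26 = 83.4615

WM = 83.4615


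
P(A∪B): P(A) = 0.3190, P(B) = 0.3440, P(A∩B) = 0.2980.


P(A∪B) = 0.3190 + 0.3440 - 0.2980
= 0.6630 - 0.2980
= 0.3650

P(A∪B) = 0.3650


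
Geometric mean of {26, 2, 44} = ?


Product = 26 × 2 × 44 = 2288
GM = 2288^(1/3) = 13.1771

GM = 13.1771


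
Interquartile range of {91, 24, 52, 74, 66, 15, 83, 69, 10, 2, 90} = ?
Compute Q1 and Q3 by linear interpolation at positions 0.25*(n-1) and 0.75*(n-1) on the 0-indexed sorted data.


Sorted: 2, 10, 15, 24, 52, 66, 69, 74, 83, 90, 91
Q1 (25th %ile) = 19.5000
Q3 (75th %ile) = 78.5000
IQR = 78.5000 - 19.5000 = 59.0000

IQR = 59.0000


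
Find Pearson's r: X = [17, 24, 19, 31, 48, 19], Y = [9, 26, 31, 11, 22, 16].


Mean X = 26.3333, Mean Y = 19.1667
SD X = 10.734161, SD Y = 7.903937
Cov = 6.444444
r = 6.444444/(10.734161*7.903937) = 0.0760

r = 0.0760


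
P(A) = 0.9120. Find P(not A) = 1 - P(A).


P(not A) = 1 - 0.9120 = 0.0880

P(not A) = 0.0880


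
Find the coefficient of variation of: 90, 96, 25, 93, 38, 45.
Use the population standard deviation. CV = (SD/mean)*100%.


Mean = 64.5000
SD = 29.1476
CV = (29.1476/64.5000)*100 = 45.1901%

CV = 45.1901%


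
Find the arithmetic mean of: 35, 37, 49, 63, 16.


Sum = 35 + 37 + 49 + 63 + 16 = 200
n = 5
Mean = 200/5 = 40.0000

Mean = 40.0000


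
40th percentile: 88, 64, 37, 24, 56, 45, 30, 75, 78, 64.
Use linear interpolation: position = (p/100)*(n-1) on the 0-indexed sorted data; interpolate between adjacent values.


Sorted: 24, 30, 37, 45, 56, 64, 64, 75, 78, 88
n = 10
Index = 40/100 * 9 = 3.6000
Lower = data[3] = 45, Upper = data[4] = 56
P40 = 45 + 0.6000*(11) = 51.6000

P40 = 51.6000


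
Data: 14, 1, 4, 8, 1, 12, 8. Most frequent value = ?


Frequencies: 1:2, 4:1, 8:2, 12:1, 14:1
Max frequency = 2
Mode = 1, 8

Mode = 1, 8


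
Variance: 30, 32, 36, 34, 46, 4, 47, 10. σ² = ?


Mean = 29.8750
Squared deviations: 0.0156, 4.5156, 37.5156, 17.0156, 260.0156, 669.5156, 293.2656, 395.0156
Sum = 1676.8750
Variance = 1676.8750/8 = 209.6094

Variance = 209.6094


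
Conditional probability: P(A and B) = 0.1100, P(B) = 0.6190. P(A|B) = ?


P(A|B) = 0.1100/0.6190 = 0.1777

P(A|B) = 0.1777


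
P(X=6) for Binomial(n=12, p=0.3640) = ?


C(12,6) = 924
p^6 = 0.002326
(1-p)^6 = 0.066182
P = 924 * 0.002326 * 0.066182 = 0.1422

P(X=6) = 0.1422


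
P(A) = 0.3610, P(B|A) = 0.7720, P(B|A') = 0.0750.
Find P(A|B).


P(B) = P(B|A)*P(A) + P(B|A')*P(A')
= 0.7720*0.3610 + 0.0750*0.6390
= 0.278692 + 0.047925 = 0.326617
P(A|B) = 0.278692/0.326617 = 0.8533

P(A|B) = 0.8533


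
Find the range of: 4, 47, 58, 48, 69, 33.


Max = 69, Min = 4
Range = 69 - 4 = 65

Range = 65


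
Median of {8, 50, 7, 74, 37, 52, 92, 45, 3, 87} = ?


Sorted: 3, 7, 8, 37, 45, 50, 52, 74, 87, 92
n = 10 (even)
Middle values: 45 and 50
Median = (45+50)/2 = 47.5000

Median = 47.5000


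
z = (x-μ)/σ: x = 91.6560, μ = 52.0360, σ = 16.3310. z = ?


z = (91.6560 - 52.0360)/16.3310
= 39.6200/16.3310
= 2.4261

z = 2.4261


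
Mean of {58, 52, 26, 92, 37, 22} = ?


Sum = 58 + 52 + 26 + 92 + 37 + 22 = 287
n = 6
Mean = 287/6 = 47.8333

Mean = 47.8333


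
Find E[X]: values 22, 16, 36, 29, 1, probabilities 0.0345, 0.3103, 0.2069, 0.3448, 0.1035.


E[X] = 22*0.0345 + 16*0.3103 + 36*0.2069 + 29*0.3448 + 1*0.1035
= 0.7590 + 4.9648 + 7.4484 + 9.9992 + 0.1035
= 23.2749

E[X] = 23.2749


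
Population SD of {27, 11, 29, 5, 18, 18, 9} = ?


Mean = 16.7143
Variance = 69.9184
SD = sqrt(69.9184) = 8.3617

SD = 8.3617


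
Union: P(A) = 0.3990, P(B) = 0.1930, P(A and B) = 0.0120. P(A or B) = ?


P(A∪B) = 0.3990 + 0.1930 - 0.0120
= 0.5920 - 0.0120
= 0.5800

P(A∪B) = 0.5800


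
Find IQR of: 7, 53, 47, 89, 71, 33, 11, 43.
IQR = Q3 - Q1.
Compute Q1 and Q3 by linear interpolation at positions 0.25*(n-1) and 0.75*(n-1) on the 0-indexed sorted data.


Sorted: 7, 11, 33, 43, 47, 53, 71, 89
Q1 (25th %ile) = 27.5000
Q3 (75th %ile) = 57.5000
IQR = 57.5000 - 27.5000 = 30.0000

IQR = 30.0000


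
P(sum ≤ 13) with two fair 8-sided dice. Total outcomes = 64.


Total outcomes = 8×8 = 64
Favorable (sum ≤ 13): 58
P = 58/64 = 0.9062

P = 0.9062


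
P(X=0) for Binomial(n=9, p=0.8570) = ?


C(9,0) = 1
p^0 = 1.000000
(1-p)^9 = 2.500485e-08
P = 1 * 1.000000 * 2.500485e-08 = 2.5005e-08

P(X=0) = 2.5005e-08


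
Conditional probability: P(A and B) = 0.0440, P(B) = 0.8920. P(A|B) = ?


P(A|B) = 0.0440/0.8920 = 0.0493

P(A|B) = 0.0493


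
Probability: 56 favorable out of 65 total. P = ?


P = 56/65 = 0.8615

P = 0.8615


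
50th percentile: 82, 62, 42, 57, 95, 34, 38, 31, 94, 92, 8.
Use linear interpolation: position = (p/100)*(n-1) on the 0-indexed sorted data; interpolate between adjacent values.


Sorted: 8, 31, 34, 38, 42, 57, 62, 82, 92, 94, 95
n = 11
Index = 50/100 * 10 = 5.0000
Lower = data[5] = 57, Upper = data[6] = 62
P50 = 57 + 0*(5) = 57.0000

P50 = 57.0000


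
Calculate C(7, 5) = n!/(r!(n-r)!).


C(7,5) = 7!/(5! × 2!)
= 5040/(120 × 2)
= 21

C(7,5) = 21


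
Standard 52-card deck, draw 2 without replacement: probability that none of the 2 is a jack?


P(no jacks) = (48/52) × (47/51)
= 0.8507

P = 0.8507


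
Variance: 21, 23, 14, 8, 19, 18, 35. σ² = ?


Mean = 19.7143
Squared deviations: 1.6531, 10.7959, 32.6531, 137.2245, 0.5102, 2.9388, 233.6531
Sum = 419.4286
Variance = 419.4286/7 = 59.9184

Variance = 59.9184


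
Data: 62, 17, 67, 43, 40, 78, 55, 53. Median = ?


Sorted: 17, 40, 43, 53, 55, 62, 67, 78
n = 8 (even)
Middle values: 53 and 55
Median = (53+55)/2 = 54.0000

Median = 54.0000


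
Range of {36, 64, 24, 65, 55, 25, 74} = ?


Max = 74, Min = 24
Range = 74 - 24 = 50

Range = 50


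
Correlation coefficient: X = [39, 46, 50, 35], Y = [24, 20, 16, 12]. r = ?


Mean X = 42.5000, Mean Y = 18.0000
SD X = 5.852350, SD Y = 4.472136
Cov = 4.000000
r = 4.000000/(5.852350*4.472136) = 0.1528

r = 0.1528


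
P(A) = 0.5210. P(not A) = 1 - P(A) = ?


P(not A) = 1 - 0.5210 = 0.4790

P(not A) = 0.4790


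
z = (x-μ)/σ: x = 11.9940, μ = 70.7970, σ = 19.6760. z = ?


z = (11.9940 - 70.7970)/19.6760
= -58.8030/19.6760
= -2.9886

z = -2.9886


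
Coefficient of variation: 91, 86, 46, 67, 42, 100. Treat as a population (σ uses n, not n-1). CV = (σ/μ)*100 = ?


Mean = 72.0000
SD = 22.1435
CV = (22.1435/72.0000)*100 = 30.7548%

CV = 30.7548%


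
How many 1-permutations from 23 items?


P(23,1) = 23!/22!
= 25852016738884976640000/1124000727777607680000
= 23

P(23,1) = 23


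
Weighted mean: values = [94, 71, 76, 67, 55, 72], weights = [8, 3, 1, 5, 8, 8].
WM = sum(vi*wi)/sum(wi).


Numerator = 94*8 + 71*3 + 76*1 + 67*5 + 55*8 + 72*8 = 2392
Denominator = 8 + 3 + 1 + 5 + 8 + 8 = 33
WM = 2392/33 = 72.4848

WM = 72.4848


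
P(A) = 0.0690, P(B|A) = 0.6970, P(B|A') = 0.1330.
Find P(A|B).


P(B) = P(B|A)*P(A) + P(B|A')*P(A')
= 0.6970*0.0690 + 0.1330*0.9310
= 0.048093 + 0.123823 = 0.171916
P(A|B) = 0.048093/0.171916 = 0.2797

P(A|B) = 0.2797


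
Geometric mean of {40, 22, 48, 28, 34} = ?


Product = 40 × 22 × 48 × 28 × 34 = 40212480
GM = 40212480^(1/5) = 33.1797

GM = 33.1797


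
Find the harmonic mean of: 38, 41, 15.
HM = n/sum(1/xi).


Sum of reciprocals = 1/38 + 1/41 + 1/15 = 0.117373
HM = 3/0.117373 = 25.5596

HM = 25.5596


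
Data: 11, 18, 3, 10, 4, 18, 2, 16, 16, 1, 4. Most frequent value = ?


Frequencies: 1:1, 2:1, 3:1, 4:2, 10:1, 11:1, 16:2, 18:2
Max frequency = 2
Mode = 4, 16, 18

Mode = 4, 16, 18


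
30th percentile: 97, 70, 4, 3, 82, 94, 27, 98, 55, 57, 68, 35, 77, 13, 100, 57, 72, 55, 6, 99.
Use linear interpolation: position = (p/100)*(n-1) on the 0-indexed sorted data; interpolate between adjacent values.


Sorted: 3, 4, 6, 13, 27, 35, 55, 55, 57, 57, 68, 70, 72, 77, 82, 94, 97, 98, 99, 100
n = 20
Index = 30/100 * 19 = 5.7000
Lower = data[5] = 35, Upper = data[6] = 55
P30 = 35 + 0.7000*(20) = 49.0000

P30 = 49.0000


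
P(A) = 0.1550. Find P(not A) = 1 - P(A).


P(not A) = 1 - 0.1550 = 0.8450

P(not A) = 0.8450


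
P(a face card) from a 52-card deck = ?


12 face cards in 52 cards
P = 12/52 = 0.2308

P = 0.2308


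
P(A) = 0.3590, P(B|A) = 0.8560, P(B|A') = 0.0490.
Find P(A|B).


P(B) = P(B|A)*P(A) + P(B|A')*P(A')
= 0.8560*0.3590 + 0.0490*0.6410
= 0.307304 + 0.031409 = 0.338713
P(A|B) = 0.307304/0.338713 = 0.9073

P(A|B) = 0.9073


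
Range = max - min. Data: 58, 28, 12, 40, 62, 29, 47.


Max = 62, Min = 12
Range = 62 - 12 = 50

Range = 50


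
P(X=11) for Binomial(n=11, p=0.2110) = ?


C(11,11) = 1
p^11 = 3.690685e-08
(1-p)^0 = 1.000000
P = 1 * 3.690685e-08 * 1.000000 = 3.6907e-08

P(X=11) = 3.6907e-08


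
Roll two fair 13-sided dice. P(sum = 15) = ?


Total outcomes = 13×13 = 169
Favorable (sum = 15): 12
P = 12/169 = 0.0710

P = 0.0710


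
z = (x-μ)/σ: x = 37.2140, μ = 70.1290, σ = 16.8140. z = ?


z = (37.2140 - 70.1290)/16.8140
= -32.9150/16.8140
= -1.9576

z = -1.9576


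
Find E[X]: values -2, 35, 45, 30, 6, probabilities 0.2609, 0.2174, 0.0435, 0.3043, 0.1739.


E[X] = -2*0.2609 + 35*0.2174 + 45*0.0435 + 30*0.3043 + 6*0.1739
= -0.5218 + 7.6090 + 1.9575 + 9.1290 + 1.0434
= 19.2171

E[X] = 19.2171


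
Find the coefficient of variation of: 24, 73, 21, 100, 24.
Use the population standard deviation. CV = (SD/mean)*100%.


Mean = 48.4000
SD = 32.2775
CV = (32.2775/48.4000)*100 = 66.6891%

CV = 66.6891%


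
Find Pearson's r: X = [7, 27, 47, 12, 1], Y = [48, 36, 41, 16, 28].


Mean X = 18.8000, Mean Y = 33.8000
SD X = 16.521501, SD Y = 11.034491
Cov = 55.560000
r = 55.560000/(16.521501*11.034491) = 0.3048

r = 0.3048


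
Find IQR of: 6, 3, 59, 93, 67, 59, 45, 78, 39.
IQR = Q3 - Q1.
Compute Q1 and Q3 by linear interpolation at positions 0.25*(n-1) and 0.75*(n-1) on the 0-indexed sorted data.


Sorted: 3, 6, 39, 45, 59, 59, 67, 78, 93
Q1 (25th %ile) = 39.0000
Q3 (75th %ile) = 67.0000
IQR = 67.0000 - 39.0000 = 28.0000

IQR = 28.0000


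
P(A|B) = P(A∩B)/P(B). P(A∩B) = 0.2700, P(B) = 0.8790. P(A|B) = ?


P(A|B) = 0.2700/0.8790 = 0.3072

P(A|B) = 0.3072


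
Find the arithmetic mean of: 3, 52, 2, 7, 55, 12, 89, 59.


Sum = 3 + 52 + 2 + 7 + 55 + 12 + 89 + 59 = 279
n = 8
Mean = 279/8 = 34.8750

Mean = 34.8750


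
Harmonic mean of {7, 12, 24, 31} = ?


Sum of reciprocals = 1/7 + 1/12 + 1/24 + 1/31 = 0.300115
HM = 4/0.300115 = 13.3282

HM = 13.3282


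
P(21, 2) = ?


P(21,2) = 21!/19!
= 51090942171709440000/121645100408832000
= 420

P(21,2) = 420


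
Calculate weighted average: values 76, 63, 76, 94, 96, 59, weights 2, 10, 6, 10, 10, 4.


Numerator = 76*2 + 63*10 + 76*6 + 94*10 + 96*10 + 59*4 = 3374
Denominator = 2 + 10 + 6 + 10 + 10 + 4 = 42
WM = 3374/42 = 80.3333

WM = 80.3333


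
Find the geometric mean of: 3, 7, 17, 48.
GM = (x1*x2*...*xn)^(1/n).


Product = 3 × 7 × 17 × 48 = 17136
GM = 17136^(1/4) = 11.4414

GM = 11.4414


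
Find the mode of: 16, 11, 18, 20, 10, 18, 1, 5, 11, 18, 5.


Frequencies: 1:1, 5:2, 10:1, 11:2, 16:1, 18:3, 20:1
Max frequency = 3
Mode = 18

Mode = 18


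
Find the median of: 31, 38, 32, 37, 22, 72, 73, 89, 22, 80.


Sorted: 22, 22, 31, 32, 37, 38, 72, 73, 80, 89
n = 10 (even)
Middle values: 37 and 38
Median = (37+38)/2 = 37.5000

Median = 37.5000


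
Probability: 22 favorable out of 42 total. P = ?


P = 22/42 = 0.5238

P = 0.5238


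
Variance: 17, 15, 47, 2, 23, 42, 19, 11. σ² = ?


Mean = 22.0000
Squared deviations: 25.0000, 49.0000, 625.0000, 400.0000, 1.0000, 400.0000, 9.0000, 121.0000
Sum = 1630.0000
Variance = 1630.0000/8 = 203.7500

Variance = 203.7500


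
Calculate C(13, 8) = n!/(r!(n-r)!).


C(13,8) = 13!/(8! × 5!)
= 6227020800/(40320 × 120)
= 1287

C(13,8) = 1287


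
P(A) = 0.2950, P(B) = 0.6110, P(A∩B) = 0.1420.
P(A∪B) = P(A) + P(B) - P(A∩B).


P(A∪B) = 0.2950 + 0.6110 - 0.1420
= 0.9060 - 0.1420
= 0.7640

P(A∪B) = 0.7640


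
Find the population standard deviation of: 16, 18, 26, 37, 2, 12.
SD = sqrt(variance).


Mean = 18.5000
Variance = 119.9167
SD = sqrt(119.9167) = 10.9506

SD = 10.9506


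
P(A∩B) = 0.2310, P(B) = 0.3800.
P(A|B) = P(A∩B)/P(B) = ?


P(A|B) = 0.2310/0.3800 = 0.6079

P(A|B) = 0.6079


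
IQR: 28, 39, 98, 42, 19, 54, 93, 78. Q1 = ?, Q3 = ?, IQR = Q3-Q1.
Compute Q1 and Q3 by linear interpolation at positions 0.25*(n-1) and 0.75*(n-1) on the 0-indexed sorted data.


Sorted: 19, 28, 39, 42, 54, 78, 93, 98
Q1 (25th %ile) = 36.2500
Q3 (75th %ile) = 81.7500
IQR = 81.7500 - 36.2500 = 45.5000

IQR = 45.5000


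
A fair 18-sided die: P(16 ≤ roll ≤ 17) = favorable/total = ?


Favorable outcomes (16 ≤ roll ≤ 17): 2
Total outcomes = 18
P = 2/18 = 0.1111

P = 0.1111


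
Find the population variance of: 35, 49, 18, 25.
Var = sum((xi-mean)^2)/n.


Mean = 31.7500
Squared deviations: 10.5625, 297.5625, 189.0625, 45.5625
Sum = 542.7500
Variance = 542.7500/4 = 135.6875

Variance = 135.6875


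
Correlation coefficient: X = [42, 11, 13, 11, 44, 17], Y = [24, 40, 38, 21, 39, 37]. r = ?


Mean X = 23.0000, Mean Y = 33.1667
SD X = 14.294521, SD Y = 7.646713
Cov = -9.833333
r = -9.833333/(14.294521*7.646713) = -0.0900

r = -0.0900


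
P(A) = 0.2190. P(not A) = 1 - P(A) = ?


P(not A) = 1 - 0.2190 = 0.7810

P(not A) = 0.7810


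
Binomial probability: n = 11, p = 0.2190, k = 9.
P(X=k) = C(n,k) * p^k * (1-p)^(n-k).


C(11,9) = 55
p^9 = 1.158769e-06
(1-p)^2 = 0.609961
P = 55 * 1.158769e-06 * 0.609961 = 3.8874e-05

P(X=9) = 3.8874e-05


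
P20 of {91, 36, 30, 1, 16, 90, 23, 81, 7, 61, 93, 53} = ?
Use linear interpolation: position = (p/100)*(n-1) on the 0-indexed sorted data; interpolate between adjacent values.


Sorted: 1, 7, 16, 23, 30, 36, 53, 61, 81, 90, 91, 93
n = 12
Index = 20/100 * 11 = 2.2000
Lower = data[2] = 16, Upper = data[3] = 23
P20 = 16 + 0.2000*(7) = 17.4000

P20 = 17.4000


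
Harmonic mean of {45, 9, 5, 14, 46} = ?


Sum of reciprocals = 1/45 + 1/9 + 1/5 + 1/14 + 1/46 = 0.426501
HM = 5/0.426501 = 11.7233

HM = 11.7233


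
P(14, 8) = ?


P(14,8) = 14!/6!
= 87178291200/720
= 121080960

P(14,8) = 121080960


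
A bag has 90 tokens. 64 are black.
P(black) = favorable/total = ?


P = 64/90 = 0.7111

P = 0.7111


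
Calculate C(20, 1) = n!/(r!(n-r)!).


C(20,1) = 20!/(1! × 19!)
= 2432902008176640000/(1 × 121645100408832000)
= 20

C(20,1) = 20


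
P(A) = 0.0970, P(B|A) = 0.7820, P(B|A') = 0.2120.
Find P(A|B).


P(B) = P(B|A)*P(A) + P(B|A')*P(A')
= 0.7820*0.0970 + 0.2120*0.9030
= 0.075854 + 0.191436 = 0.267290
P(A|B) = 0.075854/0.267290 = 0.2838

P(A|B) = 0.2838


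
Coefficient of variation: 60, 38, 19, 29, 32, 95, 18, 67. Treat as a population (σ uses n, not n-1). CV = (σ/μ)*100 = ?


Mean = 44.7500
SD = 25.2178
CV = (25.2178/44.7500)*100 = 56.3526%

CV = 56.3526%


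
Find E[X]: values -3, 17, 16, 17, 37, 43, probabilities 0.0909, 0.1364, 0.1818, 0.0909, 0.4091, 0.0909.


E[X] = -3*0.0909 + 17*0.1364 + 16*0.1818 + 17*0.0909 + 37*0.4091 + 43*0.0909
= -0.2727 + 2.3188 + 2.9088 + 1.5453 + 15.1367 + 3.9087
= 25.5456

E[X] = 25.5456


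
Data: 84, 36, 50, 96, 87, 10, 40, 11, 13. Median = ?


Sorted: 10, 11, 13, 36, 40, 50, 84, 87, 96
n = 9 (odd)
Middle value = 40

Median = 40


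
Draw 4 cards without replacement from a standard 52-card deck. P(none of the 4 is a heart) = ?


P(no hearts) = (39/52) × (38/51) × (37/50) × (36/49)
= 0.3038

P = 0.3038


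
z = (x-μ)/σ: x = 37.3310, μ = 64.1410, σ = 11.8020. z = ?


z = (37.3310 - 64.1410)/11.8020
= -26.8100/11.8020
= -2.2716

z = -2.2716


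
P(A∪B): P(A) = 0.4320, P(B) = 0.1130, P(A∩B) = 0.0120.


P(A∪B) = 0.4320 + 0.1130 - 0.0120
= 0.5450 - 0.0120
= 0.5330

P(A∪B) = 0.5330


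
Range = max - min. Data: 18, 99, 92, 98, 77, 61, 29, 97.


Max = 99, Min = 18
Range = 99 - 18 = 81

Range = 81


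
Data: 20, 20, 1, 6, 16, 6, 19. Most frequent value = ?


Frequencies: 1:1, 6:2, 16:1, 19:1, 20:2
Max frequency = 2
Mode = 6, 20

Mode = 6, 20


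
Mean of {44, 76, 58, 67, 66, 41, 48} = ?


Sum = 44 + 76 + 58 + 67 + 66 + 41 + 48 = 400
n = 7
Mean = 400/7 = 57.1429

Mean = 57.1429


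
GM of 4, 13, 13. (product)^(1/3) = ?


Product = 4 × 13 × 13 = 676
GM = 676^(1/3) = 8.7764

GM = 8.7764


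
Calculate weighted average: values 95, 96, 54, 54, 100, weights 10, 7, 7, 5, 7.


Numerator = 95*10 + 96*7 + 54*7 + 54*5 + 100*7 = 2970
Denominator = 10 + 7 + 7 + 5 + 7 = 36
WM = 2970/36 = 82.5000

WM = 82.5000


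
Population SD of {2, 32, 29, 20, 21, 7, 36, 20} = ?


Mean = 20.8750
Variance = 121.1094
SD = sqrt(121.1094) = 11.0050

SD = 11.0050


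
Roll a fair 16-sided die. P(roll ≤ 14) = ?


Favorable outcomes (roll ≤ 14): 14
Total outcomes = 16
P = 14/16 = 0.8750

P = 0.8750


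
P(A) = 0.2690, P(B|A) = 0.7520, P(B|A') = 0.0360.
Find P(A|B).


P(B) = P(B|A)*P(A) + P(B|A')*P(A')
= 0.7520*0.2690 + 0.0360*0.7310
= 0.202288 + 0.026316 = 0.228604
P(A|B) = 0.202288/0.228604 = 0.8849

P(A|B) = 0.8849


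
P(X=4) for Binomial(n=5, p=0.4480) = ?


C(5,4) = 5
p^4 = 0.040282
(1-p)^1 = 0.552000
P = 5 * 0.040282 * 0.552000 = 0.1112

P(X=4) = 0.1112


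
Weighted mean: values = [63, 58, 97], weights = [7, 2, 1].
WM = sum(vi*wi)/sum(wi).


Numerator = 63*7 + 58*2 + 97*1 = 654
Denominator = 7 + 2 + 1 = 10
WM = 654/10 = 65.4000

WM = 65.4000


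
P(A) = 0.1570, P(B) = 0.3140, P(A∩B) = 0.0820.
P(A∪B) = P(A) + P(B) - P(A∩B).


P(A∪B) = 0.1570 + 0.3140 - 0.0820
= 0.4710 - 0.0820
= 0.3890

P(A∪B) = 0.3890


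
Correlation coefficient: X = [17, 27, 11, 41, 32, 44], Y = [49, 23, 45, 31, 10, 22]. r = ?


Mean X = 28.6667, Mean Y = 30.0000
SD X = 11.897712, SD Y = 13.540064
Cov = -108.666667
r = -108.666667/(11.897712*13.540064) = -0.6745

r = -0.6745


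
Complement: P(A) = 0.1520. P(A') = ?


P(not A) = 1 - 0.1520 = 0.8480

P(not A) = 0.8480


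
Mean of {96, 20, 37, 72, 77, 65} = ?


Sum = 96 + 20 + 37 + 72 + 77 + 65 = 367
n = 6
Mean = 367/6 = 61.1667

Mean = 61.1667


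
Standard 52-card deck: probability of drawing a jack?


4 jacks in 52 cards
P = 4/52 = 0.0769

P = 0.0769
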